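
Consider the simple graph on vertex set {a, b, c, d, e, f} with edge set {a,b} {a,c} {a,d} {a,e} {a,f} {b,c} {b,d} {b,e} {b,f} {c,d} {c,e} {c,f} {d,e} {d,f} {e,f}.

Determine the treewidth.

A width-5 tree decomposition is:
Bags: B1 = {a, b, c, d, e, f}
Tree: (single bag)
With just one bag of size 6, the width is 6 − 1 = 5, so tw(G) ≤ 5. On the other hand G contains the 6-clique {a, b, c, d, e, f}. A clique must lie in a single bag of any decomposition, so no decomposition can have width below 5. Hence tw(G) = 5 exactly.

5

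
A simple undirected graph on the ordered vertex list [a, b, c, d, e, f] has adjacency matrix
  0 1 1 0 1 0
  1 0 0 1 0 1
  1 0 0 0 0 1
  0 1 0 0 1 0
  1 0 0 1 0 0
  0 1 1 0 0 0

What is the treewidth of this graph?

A width-2 tree decomposition is:
Bags: B1 = {a, c, f}  B2 = {a, b, f}  B3 = {a, b, e}  B4 = {b, d, e}
Tree: B1–B2, B2–B3, B3–B4
The largest bag has 3 vertices, giving width 2; this decomposition certifies tw(G) ≤ 2. For the lower bound, G contains the cycle c–f–b–a–c, so G is not a forest; only forests have treewidth ≤ 1, hence tw(G) ≥ 2. Combining the bounds, tw(G) = 2.

2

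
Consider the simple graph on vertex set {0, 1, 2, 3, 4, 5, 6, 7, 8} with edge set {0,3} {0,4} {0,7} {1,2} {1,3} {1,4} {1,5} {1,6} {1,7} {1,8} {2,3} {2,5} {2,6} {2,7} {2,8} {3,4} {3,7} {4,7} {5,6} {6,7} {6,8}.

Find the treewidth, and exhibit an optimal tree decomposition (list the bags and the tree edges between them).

Each bag holds 4 vertices, so the decomposition has width 3, which upper-bounds the treewidth. On the other hand G contains the 4-clique {0, 3, 4, 7}. A clique must lie in a single bag of any decomposition, so no decomposition can have width below 3. Combining the bounds, tw(G) = 3.

Treewidth 3.
One optimal decomposition is:
Bags: B1 = {1, 2, 6, 7}  B2 = {1, 2, 5, 6}  B3 = {1, 2, 3, 7}  B4 = {1, 2, 6, 8}  B5 = {1, 3, 4, 7}  B6 = {0, 3, 4, 7}
Tree: B1–B2, B1–B3, B2–B4, B3–B5, B5–B6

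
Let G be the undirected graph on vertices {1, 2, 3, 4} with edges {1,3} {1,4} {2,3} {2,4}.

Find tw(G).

A width-2 tree decomposition is:
Bags: B1 = {1, 2, 4}  B2 = {1, 2, 3}
Tree: B1–B2
Each bag holds 3 vertices, so the decomposition has width 2, which upper-bounds the treewidth. For the lower bound, G contains the cycle 2–4–1–3–2, so G is not a forest; only forests have treewidth ≤ 1, hence tw(G) ≥ 2. Therefore the treewidth is 2.

2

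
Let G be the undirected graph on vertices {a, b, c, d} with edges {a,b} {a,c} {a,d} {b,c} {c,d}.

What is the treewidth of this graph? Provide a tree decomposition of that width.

The largest bag has 3 vertices, giving width 2; this decomposition certifies tw(G) ≤ 2. Conversely, {a, c, d} is a clique of size 3, and the vertices of any clique must share a bag in every tree decomposition; so some bag has ≥ 3 vertices and tw(G) ≥ 2. The upper and lower bounds meet at 2, so that is the treewidth.

Treewidth 2.
One such decomposition:
Bags: B1 = {a, c, d}  B2 = {a, b, c}
Tree: B1–B2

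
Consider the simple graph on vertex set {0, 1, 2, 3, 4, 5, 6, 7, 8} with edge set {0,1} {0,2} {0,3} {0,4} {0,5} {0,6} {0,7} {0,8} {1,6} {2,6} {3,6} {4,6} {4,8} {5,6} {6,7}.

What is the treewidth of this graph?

A width-2 tree decomposition is:
Bags: B1 = {0, 3, 6}  B2 = {0, 5, 6}  B3 = {0, 4, 6}  B4 = {0, 6, 7}  B5 = {0, 2, 6}  B6 = {0, 1, 6}  B7 = {0, 4, 8}
Tree: B1–B2, B2–B3, B1–B4, B4–B5, B3–B6, B3–B7
The largest bag has 3 vertices, giving width 2; this decomposition certifies tw(G) ≤ 2. For the lower bound, the 3 vertices {0, 4, 8} are pairwise adjacent, and any tree decomposition puts a clique entirely inside one bag — forcing width ≥ 2. Hence tw(G) = 2 exactly.

2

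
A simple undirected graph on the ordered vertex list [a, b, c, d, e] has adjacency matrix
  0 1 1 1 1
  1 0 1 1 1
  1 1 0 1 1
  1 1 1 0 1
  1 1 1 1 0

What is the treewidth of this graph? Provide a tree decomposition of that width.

Treewidth 4.
One such decomposition:
Bags: B1 = {a, b, c, d, e}
Tree: (single bag)

A single bag containing all 5 vertices is trivially a valid decomposition of width 4. For the lower bound, the 5 vertices {a, b, c, d, e} are pairwise adjacent, and any tree decomposition puts a clique entirely inside one bag — forcing width ≥ 4. Therefore the treewidth is 4.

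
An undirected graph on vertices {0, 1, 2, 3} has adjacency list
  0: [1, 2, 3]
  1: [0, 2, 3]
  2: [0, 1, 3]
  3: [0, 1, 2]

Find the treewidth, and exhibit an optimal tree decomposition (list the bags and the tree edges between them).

Treewidth 3.
One optimal decomposition is:
Bags: B1 = {0, 1, 2, 3}
Tree: (single bag)

With just one bag of size 4, the width is 4 − 1 = 3, so tw(G) ≤ 3. For the lower bound, the 4 vertices {0, 1, 2, 3} are pairwise adjacent, and any tree decomposition puts a clique entirely inside one bag — forcing width ≥ 3. The upper and lower bounds meet at 3, so that is the treewidth.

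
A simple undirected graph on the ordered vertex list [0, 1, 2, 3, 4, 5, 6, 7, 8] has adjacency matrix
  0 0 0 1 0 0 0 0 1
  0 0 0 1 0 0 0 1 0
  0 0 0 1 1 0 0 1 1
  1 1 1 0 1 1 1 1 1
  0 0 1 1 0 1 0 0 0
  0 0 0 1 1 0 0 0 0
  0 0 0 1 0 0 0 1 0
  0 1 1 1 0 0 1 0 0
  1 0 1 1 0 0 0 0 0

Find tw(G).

A width-2 tree decomposition is:
Bags: B1 = {2, 3, 4}  B2 = {2, 3, 7}  B3 = {2, 3, 8}  B4 = {3, 4, 5}  B5 = {0, 3, 8}  B6 = {3, 6, 7}  B7 = {1, 3, 7}
Tree: B1–B2, B1–B3, B1–B4, B3–B5, B2–B6, B6–B7
Each bag holds 3 vertices, so the decomposition has width 2, which upper-bounds the treewidth. Conversely, {0, 3, 8} is a clique of size 3, and the vertices of any clique must share a bag in every tree decomposition; so some bag has ≥ 3 vertices and tw(G) ≥ 2. The upper and lower bounds meet at 2, so that is the treewidth.

2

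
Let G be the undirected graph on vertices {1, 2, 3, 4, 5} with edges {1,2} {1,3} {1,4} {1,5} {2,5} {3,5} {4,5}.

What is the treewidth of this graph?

A width-2 tree decomposition is:
Bags: B1 = {1, 3, 5}  B2 = {1, 4, 5}  B3 = {1, 2, 5}
Tree: B1–B2, B2–B3
The largest bag has 3 vertices, giving width 2; this decomposition certifies tw(G) ≤ 2. On the other hand G contains the 3-clique {1, 2, 5}. A clique must lie in a single bag of any decomposition, so no decomposition can have width below 2. Hence tw(G) = 2 exactly.

2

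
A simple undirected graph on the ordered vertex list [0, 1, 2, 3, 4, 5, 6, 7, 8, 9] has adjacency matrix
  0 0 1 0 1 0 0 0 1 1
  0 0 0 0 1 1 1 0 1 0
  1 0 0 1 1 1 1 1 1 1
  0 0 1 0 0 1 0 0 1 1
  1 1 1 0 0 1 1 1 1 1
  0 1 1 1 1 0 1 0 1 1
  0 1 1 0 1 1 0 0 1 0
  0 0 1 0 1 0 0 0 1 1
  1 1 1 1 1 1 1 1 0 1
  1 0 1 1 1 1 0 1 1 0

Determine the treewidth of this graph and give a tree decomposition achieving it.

Treewidth 4.
One optimal decomposition is:
Bags: B1 = {2, 4, 5, 6, 8}  B2 = {2, 4, 5, 8, 9}  B3 = {2, 3, 5, 8, 9}  B4 = {1, 4, 5, 6, 8}  B5 = {0, 2, 4, 8, 9}  B6 = {2, 4, 7, 8, 9}
Tree: B1–B2, B2–B3, B1–B4, B2–B5, B2–B6

The largest bag has 5 vertices, giving width 4; this decomposition certifies tw(G) ≤ 4. For the lower bound, the 5 vertices {1, 4, 5, 6, 8} are pairwise adjacent, and any tree decomposition puts a clique entirely inside one bag — forcing width ≥ 4. Therefore the treewidth is 4.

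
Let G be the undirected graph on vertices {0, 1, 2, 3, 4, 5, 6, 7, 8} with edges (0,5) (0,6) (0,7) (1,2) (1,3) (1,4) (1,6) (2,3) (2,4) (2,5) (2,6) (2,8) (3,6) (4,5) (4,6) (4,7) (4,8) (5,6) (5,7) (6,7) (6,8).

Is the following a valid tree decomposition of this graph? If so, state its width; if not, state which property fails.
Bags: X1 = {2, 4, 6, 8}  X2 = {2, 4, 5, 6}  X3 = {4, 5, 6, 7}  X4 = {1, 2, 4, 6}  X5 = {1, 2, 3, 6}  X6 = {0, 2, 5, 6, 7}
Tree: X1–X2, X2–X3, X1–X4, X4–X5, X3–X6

No — bags containing vertex 2 are not connected in the tree.

A tree decomposition must satisfy three properties: every vertex lies in some bag; for every edge, both endpoints lie together in some bag; and for every vertex, the bags containing it form a connected subtree. Here bags containing vertex 2 are not connected in the tree, so the decomposition is invalid.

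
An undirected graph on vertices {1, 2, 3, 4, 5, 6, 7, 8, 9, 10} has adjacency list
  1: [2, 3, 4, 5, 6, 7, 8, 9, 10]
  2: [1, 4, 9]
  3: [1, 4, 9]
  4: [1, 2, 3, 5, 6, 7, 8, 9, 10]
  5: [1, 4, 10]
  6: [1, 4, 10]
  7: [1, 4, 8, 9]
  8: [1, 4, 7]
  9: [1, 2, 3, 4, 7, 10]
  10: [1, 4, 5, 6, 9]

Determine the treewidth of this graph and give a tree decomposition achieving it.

Treewidth 3.
Bags: B1 = {1, 4, 7, 9}  B2 = {1, 4, 7, 8}  B3 = {1, 2, 4, 9}  B4 = {1, 4, 9, 10}  B5 = {1, 3, 4, 9}  B6 = {1, 4, 6, 10}  B7 = {1, 4, 5, 10}
Tree: B1–B2, B1–B3, B3–B4, B1–B5, B4–B6, B6–B7

The largest bag has 4 vertices, giving width 3; this decomposition certifies tw(G) ≤ 3. On the other hand G contains the 4-clique {1, 4, 7, 8}. A clique must lie in a single bag of any decomposition, so no decomposition can have width below 3. Combining the bounds, tw(G) = 3.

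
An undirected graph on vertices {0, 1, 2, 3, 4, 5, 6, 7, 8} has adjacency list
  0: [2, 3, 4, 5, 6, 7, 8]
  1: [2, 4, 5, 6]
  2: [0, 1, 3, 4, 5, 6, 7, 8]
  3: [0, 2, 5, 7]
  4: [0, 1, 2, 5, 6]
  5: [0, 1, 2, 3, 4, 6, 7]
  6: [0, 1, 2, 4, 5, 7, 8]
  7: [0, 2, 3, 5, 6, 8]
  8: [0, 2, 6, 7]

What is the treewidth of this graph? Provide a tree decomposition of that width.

The largest bag has 5 vertices, giving width 4; this decomposition certifies tw(G) ≤ 4. For the lower bound, the 5 vertices {0, 2, 6, 7, 8} are pairwise adjacent, and any tree decomposition puts a clique entirely inside one bag — forcing width ≥ 4. The upper and lower bounds meet at 4, so that is the treewidth.

Treewidth 4.
Bags: B1 = {0, 2, 3, 5, 7}  B2 = {0, 2, 5, 6, 7}  B3 = {0, 2, 6, 7, 8}  B4 = {0, 2, 4, 5, 6}  B5 = {1, 2, 4, 5, 6}
Tree: B1–B2, B2–B3, B2–B4, B4–B5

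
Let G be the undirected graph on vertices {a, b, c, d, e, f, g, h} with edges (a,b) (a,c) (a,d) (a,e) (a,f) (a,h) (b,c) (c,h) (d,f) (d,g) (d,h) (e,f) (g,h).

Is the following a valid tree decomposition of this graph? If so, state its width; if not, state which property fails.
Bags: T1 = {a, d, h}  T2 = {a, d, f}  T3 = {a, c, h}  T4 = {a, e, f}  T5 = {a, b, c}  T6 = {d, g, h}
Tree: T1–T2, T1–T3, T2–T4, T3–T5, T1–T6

Yes; width 2.

Checking the three conditions: (i) the bags cover all of {a, b, c, d, e, f, g, h}; (ii) for each edge, some bag contains both endpoints; (iii) the bags containing any fixed vertex form a subtree. All hold, so the decomposition is valid with width 3 − 1 = 2.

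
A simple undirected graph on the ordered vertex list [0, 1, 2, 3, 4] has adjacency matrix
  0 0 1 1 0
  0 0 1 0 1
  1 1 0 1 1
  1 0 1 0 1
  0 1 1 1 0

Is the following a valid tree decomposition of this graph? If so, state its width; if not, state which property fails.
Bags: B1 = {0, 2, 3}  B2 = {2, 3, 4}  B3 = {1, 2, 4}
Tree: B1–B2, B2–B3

Yes; width 2.

Checking the three conditions: (i) the bags cover all of {0, 1, 2, 3, 4}; (ii) for each edge, some bag contains both endpoints; (iii) the bags containing any fixed vertex form a subtree. All hold, so the decomposition is valid with width 3 − 1 = 2.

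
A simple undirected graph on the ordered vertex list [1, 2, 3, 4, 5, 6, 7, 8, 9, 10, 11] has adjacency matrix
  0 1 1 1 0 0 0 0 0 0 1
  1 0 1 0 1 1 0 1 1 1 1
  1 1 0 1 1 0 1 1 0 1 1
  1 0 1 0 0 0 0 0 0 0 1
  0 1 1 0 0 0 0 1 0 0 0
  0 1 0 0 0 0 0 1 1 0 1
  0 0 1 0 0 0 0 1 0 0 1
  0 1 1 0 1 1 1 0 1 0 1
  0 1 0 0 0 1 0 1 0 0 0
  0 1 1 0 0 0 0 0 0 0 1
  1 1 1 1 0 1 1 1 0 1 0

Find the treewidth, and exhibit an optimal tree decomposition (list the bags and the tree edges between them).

Each bag holds 4 vertices, so the decomposition has width 3, which upper-bounds the treewidth. For the lower bound, the 4 vertices {2, 6, 8, 9} are pairwise adjacent, and any tree decomposition puts a clique entirely inside one bag — forcing width ≥ 3. Hence tw(G) = 3 exactly.

Treewidth 3.
One optimal decomposition is:
Bags: B1 = {2, 3, 10, 11}  B2 = {1, 2, 3, 11}  B3 = {2, 3, 8, 11}  B4 = {3, 7, 8, 11}  B5 = {2, 6, 8, 11}  B6 = {2, 6, 8, 9}  B7 = {2, 3, 5, 8}  B8 = {1, 3, 4, 11}
Tree: B1–B2, B2–B3, B3–B4, B3–B5, B5–B6, B3–B7, B2–B8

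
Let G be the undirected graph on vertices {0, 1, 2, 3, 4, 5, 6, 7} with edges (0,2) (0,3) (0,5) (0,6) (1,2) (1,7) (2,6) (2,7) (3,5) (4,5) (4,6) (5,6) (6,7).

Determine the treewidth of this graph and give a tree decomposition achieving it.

Treewidth 2.
One optimal decomposition is:
Bags: B1 = {0, 2, 6}  B2 = {2, 6, 7}  B3 = {0, 5, 6}  B4 = {0, 3, 5}  B5 = {1, 2, 7}  B6 = {4, 5, 6}
Tree: B1–B2, B1–B3, B3–B4, B2–B5, B3–B6

Every bag has size at most 3, so the width is 3 − 1 = 2 and tw(G) ≤ 2. Conversely, {1, 2, 7} is a clique of size 3, and the vertices of any clique must share a bag in every tree decomposition; so some bag has ≥ 3 vertices and tw(G) ≥ 2. Hence tw(G) = 2 exactly.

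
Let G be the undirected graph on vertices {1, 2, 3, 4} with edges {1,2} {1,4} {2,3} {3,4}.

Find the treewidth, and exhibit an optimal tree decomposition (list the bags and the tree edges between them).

The largest bag has 3 vertices, giving width 2; this decomposition certifies tw(G) ≤ 2. The edges 4–1–2–3–4 form a cycle, so G is not a tree and its treewidth is at least 2. Therefore the treewidth is 2.

Treewidth 2.
One such decomposition:
Bags: B1 = {1, 2, 4}  B2 = {2, 3, 4}
Tree: B1–B2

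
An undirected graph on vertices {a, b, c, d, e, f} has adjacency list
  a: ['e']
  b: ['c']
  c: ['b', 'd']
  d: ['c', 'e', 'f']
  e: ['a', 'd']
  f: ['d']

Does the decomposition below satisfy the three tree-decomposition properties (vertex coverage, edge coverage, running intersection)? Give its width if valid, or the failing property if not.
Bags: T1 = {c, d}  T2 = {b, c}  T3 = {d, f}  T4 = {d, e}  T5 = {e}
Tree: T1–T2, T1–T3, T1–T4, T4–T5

A tree decomposition must satisfy three properties: every vertex lies in some bag; for every edge, both endpoints lie together in some bag; and for every vertex, the bags containing it form a connected subtree. Here vertex a appears in no bag, so the decomposition is invalid.

No — vertex a appears in no bag.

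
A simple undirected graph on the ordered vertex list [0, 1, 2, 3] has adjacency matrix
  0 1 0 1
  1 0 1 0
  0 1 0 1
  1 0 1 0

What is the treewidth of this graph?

A width-2 tree decomposition is:
Bags: B1 = {0, 1, 2}  B2 = {0, 2, 3}
Tree: B1–B2
The largest bag has 3 vertices, giving width 2; this decomposition certifies tw(G) ≤ 2. For the lower bound, G contains the cycle 0–1–2–3–0, so G is not a forest; only forests have treewidth ≤ 1, hence tw(G) ≥ 2. Hence tw(G) = 2 exactly.

2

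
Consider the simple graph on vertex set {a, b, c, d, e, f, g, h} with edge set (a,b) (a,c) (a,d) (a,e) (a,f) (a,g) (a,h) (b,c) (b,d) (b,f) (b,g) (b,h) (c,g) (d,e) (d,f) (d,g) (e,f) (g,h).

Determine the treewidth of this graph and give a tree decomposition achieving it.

The largest bag has 4 vertices, giving width 3; this decomposition certifies tw(G) ≤ 3. Conversely, {a, d, e, f} is a clique of size 4, and the vertices of any clique must share a bag in every tree decomposition; so some bag has ≥ 4 vertices and tw(G) ≥ 3. Combining the bounds, tw(G) = 3.

Treewidth 3.
One optimal decomposition is:
Bags: B1 = {a, b, d, g}  B2 = {a, b, d, f}  B3 = {a, d, e, f}  B4 = {a, b, g, h}  B5 = {a, b, c, g}
Tree: B1–B2, B2–B3, B1–B4, B4–B5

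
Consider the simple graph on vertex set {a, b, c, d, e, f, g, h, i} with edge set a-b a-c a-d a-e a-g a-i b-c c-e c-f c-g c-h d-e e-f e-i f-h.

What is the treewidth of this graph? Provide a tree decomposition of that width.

Treewidth 2.
Bags: B1 = {c, e, f}  B2 = {a, c, e}  B3 = {c, f, h}  B4 = {a, e, i}  B5 = {a, c, g}  B6 = {a, d, e}  B7 = {a, b, c}
Tree: B1–B2, B1–B3, B2–B4, B2–B5, B4–B6, B2–B7

Every bag has size at most 3, so the width is 3 − 1 = 2 and tw(G) ≤ 2. For the lower bound, the 3 vertices {a, d, e} are pairwise adjacent, and any tree decomposition puts a clique entirely inside one bag — forcing width ≥ 2. Hence tw(G) = 2 exactly.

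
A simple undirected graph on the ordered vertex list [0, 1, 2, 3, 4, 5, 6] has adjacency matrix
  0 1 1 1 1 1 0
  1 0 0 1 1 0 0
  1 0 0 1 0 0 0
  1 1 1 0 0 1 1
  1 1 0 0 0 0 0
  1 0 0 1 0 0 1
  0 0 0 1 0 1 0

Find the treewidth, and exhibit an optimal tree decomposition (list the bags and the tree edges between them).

Treewidth 2.
One optimal decomposition is:
Bags: B1 = {0, 1, 4}  B2 = {0, 1, 3}  B3 = {0, 3, 5}  B4 = {0, 2, 3}  B5 = {3, 5, 6}
Tree: B1–B2, B2–B3, B2–B4, B3–B5

The largest bag has 3 vertices, giving width 2; this decomposition certifies tw(G) ≤ 2. Conversely, {0, 1, 3} is a clique of size 3, and the vertices of any clique must share a bag in every tree decomposition; so some bag has ≥ 3 vertices and tw(G) ≥ 2. Combining the bounds, tw(G) = 2.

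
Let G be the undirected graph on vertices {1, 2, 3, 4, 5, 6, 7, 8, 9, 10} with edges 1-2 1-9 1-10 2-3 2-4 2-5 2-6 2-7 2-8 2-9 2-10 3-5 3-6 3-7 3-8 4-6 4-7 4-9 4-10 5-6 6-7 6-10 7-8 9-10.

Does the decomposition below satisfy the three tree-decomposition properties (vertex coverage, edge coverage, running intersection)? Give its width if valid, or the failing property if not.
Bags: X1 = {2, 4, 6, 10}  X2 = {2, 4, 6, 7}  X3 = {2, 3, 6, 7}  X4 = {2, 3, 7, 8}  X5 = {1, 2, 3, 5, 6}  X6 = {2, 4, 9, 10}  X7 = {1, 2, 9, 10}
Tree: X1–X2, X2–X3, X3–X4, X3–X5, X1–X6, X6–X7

No — bags containing vertex 1 are not connected in the tree.

A tree decomposition must satisfy three properties: every vertex lies in some bag; for every edge, both endpoints lie together in some bag; and for every vertex, the bags containing it form a connected subtree. Here bags containing vertex 1 are not connected in the tree, so the decomposition is invalid.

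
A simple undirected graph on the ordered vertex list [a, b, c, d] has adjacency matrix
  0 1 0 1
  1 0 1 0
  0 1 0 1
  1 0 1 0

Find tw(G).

2

A width-2 tree decomposition is:
Bags: B1 = {a, c, d}  B2 = {a, b, c}
Tree: B1–B2
Each bag holds 3 vertices, so the decomposition has width 2, which upper-bounds the treewidth. Since c–d–a–b–c is a cycle in G, G is not acyclic. Forests are exactly the graphs of treewidth ≤ 1, so tw(G) ≥ 2. Combining the bounds, tw(G) = 2.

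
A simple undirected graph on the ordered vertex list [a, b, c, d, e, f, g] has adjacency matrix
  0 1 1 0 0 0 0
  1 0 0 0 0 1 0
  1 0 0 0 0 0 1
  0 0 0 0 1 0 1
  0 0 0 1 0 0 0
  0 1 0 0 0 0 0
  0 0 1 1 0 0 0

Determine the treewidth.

1

A width-1 tree decomposition is:
Bags: B1 = {b, f}  B2 = {a, b}  B3 = {a, c}  B4 = {c, g}  B5 = {d, g}  B6 = {d, e}
Tree: B1–B2, B2–B3, B3–B4, B4–B5, B5–B6
Every bag has size at most 2, so the width is 2 − 1 = 1 and tw(G) ≤ 1. Since G has at least one edge (e.g. f–b), it is not an edgeless graph, so tw(G) ≥ 1. Combining the bounds, tw(G) = 1.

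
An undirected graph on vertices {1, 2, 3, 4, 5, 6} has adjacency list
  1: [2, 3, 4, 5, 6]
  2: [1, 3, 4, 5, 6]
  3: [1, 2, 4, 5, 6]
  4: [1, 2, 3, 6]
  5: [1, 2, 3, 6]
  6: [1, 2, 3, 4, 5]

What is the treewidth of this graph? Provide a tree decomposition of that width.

Each bag holds 5 vertices, so the decomposition has width 4, which upper-bounds the treewidth. For the lower bound, the 5 vertices {1, 2, 3, 4, 6} are pairwise adjacent, and any tree decomposition puts a clique entirely inside one bag — forcing width ≥ 4. Therefore the treewidth is 4.

Treewidth 4.
Bags: B1 = {1, 2, 3, 5, 6}  B2 = {1, 2, 3, 4, 6}
Tree: B1–B2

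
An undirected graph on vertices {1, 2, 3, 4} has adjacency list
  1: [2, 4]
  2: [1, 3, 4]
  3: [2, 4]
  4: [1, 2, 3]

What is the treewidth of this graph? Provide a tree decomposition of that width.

Treewidth 2.
Bags: B1 = {2, 3, 4}  B2 = {1, 2, 4}
Tree: B1–B2

The largest bag has 3 vertices, giving width 2; this decomposition certifies tw(G) ≤ 2. On the other hand G contains the 3-clique {1, 2, 4}. A clique must lie in a single bag of any decomposition, so no decomposition can have width below 2. Combining the bounds, tw(G) = 2.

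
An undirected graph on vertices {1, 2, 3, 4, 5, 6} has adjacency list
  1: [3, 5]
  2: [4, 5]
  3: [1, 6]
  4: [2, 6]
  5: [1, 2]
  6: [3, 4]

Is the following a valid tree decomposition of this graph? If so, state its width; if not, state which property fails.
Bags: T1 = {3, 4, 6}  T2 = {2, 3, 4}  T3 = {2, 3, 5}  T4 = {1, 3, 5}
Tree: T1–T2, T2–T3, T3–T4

Vertex coverage: the bags together contain {1, 2, 3, 4, 5, 6}, the full vertex set. Edge coverage: each edge of G has both endpoints in at least one bag. Running intersection: for every vertex, the bags containing it form a connected subtree. All three properties hold, so this is a valid tree decomposition of width max|bag| − 1 = 2, and hence tw(G) ≤ 2.

Yes; width 2.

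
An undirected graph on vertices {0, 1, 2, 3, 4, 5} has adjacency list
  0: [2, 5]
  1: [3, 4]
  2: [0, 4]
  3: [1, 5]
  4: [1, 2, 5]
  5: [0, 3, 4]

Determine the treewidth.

2

A width-2 tree decomposition is:
Bags: B1 = {0, 2, 4}  B2 = {0, 4, 5}  B3 = {1, 4, 5}  B4 = {1, 3, 5}
Tree: B1–B2, B2–B3, B3–B4
Every bag has size at most 3, so the width is 3 − 1 = 2 and tw(G) ≤ 2. The edges 2–0–5–4–2 form a cycle, so G is not a tree and its treewidth is at least 2. Combining the bounds, tw(G) = 2.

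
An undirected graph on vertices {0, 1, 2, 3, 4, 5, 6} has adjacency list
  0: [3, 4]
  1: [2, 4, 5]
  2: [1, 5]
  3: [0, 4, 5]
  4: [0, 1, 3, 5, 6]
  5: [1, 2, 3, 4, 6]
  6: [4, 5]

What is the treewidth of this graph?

2

A width-2 tree decomposition is:
Bags: B1 = {1, 4, 5}  B2 = {3, 4, 5}  B3 = {0, 3, 4}  B4 = {1, 2, 5}  B5 = {4, 5, 6}
Tree: B1–B2, B2–B3, B1–B4, B2–B5
Every bag has size at most 3, so the width is 3 − 1 = 2 and tw(G) ≤ 2. On the other hand G contains the 3-clique {1, 2, 5}. A clique must lie in a single bag of any decomposition, so no decomposition can have width below 2. Hence tw(G) = 2 exactly.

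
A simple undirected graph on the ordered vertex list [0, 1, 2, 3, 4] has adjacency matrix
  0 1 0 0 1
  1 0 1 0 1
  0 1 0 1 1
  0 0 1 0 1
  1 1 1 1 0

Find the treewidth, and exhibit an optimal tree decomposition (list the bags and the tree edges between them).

Every bag has size at most 3, so the width is 3 − 1 = 2 and tw(G) ≤ 2. On the other hand G contains the 3-clique {0, 1, 4}. A clique must lie in a single bag of any decomposition, so no decomposition can have width below 2. The upper and lower bounds meet at 2, so that is the treewidth.

Treewidth 2.
One optimal decomposition is:
Bags: B1 = {1, 2, 4}  B2 = {0, 1, 4}  B3 = {2, 3, 4}
Tree: B1–B2, B1–B3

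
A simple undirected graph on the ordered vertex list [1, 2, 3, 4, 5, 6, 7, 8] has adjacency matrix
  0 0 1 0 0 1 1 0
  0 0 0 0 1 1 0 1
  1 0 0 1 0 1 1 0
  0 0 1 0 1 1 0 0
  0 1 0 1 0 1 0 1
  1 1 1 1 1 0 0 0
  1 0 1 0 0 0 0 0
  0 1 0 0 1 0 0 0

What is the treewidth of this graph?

A width-2 tree decomposition is:
Bags: B1 = {3, 4, 6}  B2 = {1, 3, 6}  B3 = {4, 5, 6}  B4 = {2, 5, 6}  B5 = {2, 5, 8}  B6 = {1, 3, 7}
Tree: B1–B2, B1–B3, B3–B4, B4–B5, B2–B6
Every bag has size at most 3, so the width is 3 − 1 = 2 and tw(G) ≤ 2. For the lower bound, the 3 vertices {2, 5, 8} are pairwise adjacent, and any tree decomposition puts a clique entirely inside one bag — forcing width ≥ 2. The upper and lower bounds meet at 2, so that is the treewidth.

2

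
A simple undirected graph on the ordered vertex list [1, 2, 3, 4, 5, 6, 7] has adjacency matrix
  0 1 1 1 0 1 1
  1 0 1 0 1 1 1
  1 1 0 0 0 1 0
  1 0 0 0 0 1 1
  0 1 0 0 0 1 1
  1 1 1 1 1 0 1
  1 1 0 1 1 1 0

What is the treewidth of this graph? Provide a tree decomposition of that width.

Treewidth 3.
One optimal decomposition is:
Bags: B1 = {1, 2, 6, 7}  B2 = {1, 2, 3, 6}  B3 = {2, 5, 6, 7}  B4 = {1, 4, 6, 7}
Tree: B1–B2, B1–B3, B1–B4

Every bag has size at most 4, so the width is 4 − 1 = 3 and tw(G) ≤ 3. On the other hand G contains the 4-clique {1, 2, 3, 6}. A clique must lie in a single bag of any decomposition, so no decomposition can have width below 3. The upper and lower bounds meet at 3, so that is the treewidth.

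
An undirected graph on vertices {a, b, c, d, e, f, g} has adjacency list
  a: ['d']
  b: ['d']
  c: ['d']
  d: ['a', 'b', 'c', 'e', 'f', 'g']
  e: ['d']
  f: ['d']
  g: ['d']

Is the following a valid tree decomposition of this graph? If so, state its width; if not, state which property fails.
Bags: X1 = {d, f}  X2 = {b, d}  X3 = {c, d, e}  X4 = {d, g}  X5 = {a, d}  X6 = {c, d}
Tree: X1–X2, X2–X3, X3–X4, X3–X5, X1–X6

A tree decomposition must satisfy three properties: every vertex lies in some bag; for every edge, both endpoints lie together in some bag; and for every vertex, the bags containing it form a connected subtree. Here bags containing vertex c are not connected in the tree, so the decomposition is invalid.

No — bags containing vertex c are not connected in the tree.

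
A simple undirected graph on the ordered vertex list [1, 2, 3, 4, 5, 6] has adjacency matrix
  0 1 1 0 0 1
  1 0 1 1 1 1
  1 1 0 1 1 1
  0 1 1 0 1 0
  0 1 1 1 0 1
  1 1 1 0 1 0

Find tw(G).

A width-3 tree decomposition is:
Bags: B1 = {2, 3, 5, 6}  B2 = {2, 3, 4, 5}  B3 = {1, 2, 3, 6}
Tree: B1–B2, B1–B3
Every bag has size at most 4, so the width is 4 − 1 = 3 and tw(G) ≤ 3. For the lower bound, the 4 vertices {1, 2, 3, 6} are pairwise adjacent, and any tree decomposition puts a clique entirely inside one bag — forcing width ≥ 3. Combining the bounds, tw(G) = 3.

3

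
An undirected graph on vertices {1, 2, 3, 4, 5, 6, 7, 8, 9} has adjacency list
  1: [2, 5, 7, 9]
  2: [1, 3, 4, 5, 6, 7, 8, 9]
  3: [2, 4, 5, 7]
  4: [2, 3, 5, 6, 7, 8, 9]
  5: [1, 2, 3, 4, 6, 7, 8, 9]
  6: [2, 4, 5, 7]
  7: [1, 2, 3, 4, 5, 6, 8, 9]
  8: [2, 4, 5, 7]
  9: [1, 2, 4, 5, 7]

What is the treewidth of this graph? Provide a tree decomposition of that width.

Treewidth 4.
One optimal decomposition is:
Bags: B1 = {2, 4, 5, 7, 9}  B2 = {2, 4, 5, 7, 8}  B3 = {2, 3, 4, 5, 7}  B4 = {1, 2, 5, 7, 9}  B5 = {2, 4, 5, 6, 7}
Tree: B1–B2, B2–B3, B1–B4, B1–B5

Each bag holds 5 vertices, so the decomposition has width 4, which upper-bounds the treewidth. For the lower bound, the 5 vertices {1, 2, 5, 7, 9} are pairwise adjacent, and any tree decomposition puts a clique entirely inside one bag — forcing width ≥ 4. Therefore the treewidth is 4.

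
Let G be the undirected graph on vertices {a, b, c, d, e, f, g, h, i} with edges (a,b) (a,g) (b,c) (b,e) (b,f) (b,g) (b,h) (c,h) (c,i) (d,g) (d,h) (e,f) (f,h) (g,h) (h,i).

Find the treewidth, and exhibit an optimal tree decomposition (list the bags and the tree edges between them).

Treewidth 2.
One optimal decomposition is:
Bags: B1 = {b, f, h}  B2 = {b, g, h}  B3 = {a, b, g}  B4 = {b, c, h}  B5 = {c, h, i}  B6 = {b, e, f}  B7 = {d, g, h}
Tree: B1–B2, B2–B3, B1–B4, B4–B5, B1–B6, B2–B7

The largest bag has 3 vertices, giving width 2; this decomposition certifies tw(G) ≤ 2. Conversely, {b, e, f} is a clique of size 3, and the vertices of any clique must share a bag in every tree decomposition; so some bag has ≥ 3 vertices and tw(G) ≥ 2. Combining the bounds, tw(G) = 2.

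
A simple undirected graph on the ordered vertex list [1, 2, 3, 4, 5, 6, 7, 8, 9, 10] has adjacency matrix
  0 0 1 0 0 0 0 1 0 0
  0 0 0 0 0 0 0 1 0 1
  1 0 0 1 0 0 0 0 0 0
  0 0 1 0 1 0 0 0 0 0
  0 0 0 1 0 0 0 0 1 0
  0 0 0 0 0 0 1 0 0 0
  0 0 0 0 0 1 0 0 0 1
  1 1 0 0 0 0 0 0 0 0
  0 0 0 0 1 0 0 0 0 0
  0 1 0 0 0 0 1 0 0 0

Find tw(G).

1

A width-1 tree decomposition is:
Bags: B1 = {6, 7}  B2 = {7, 10}  B3 = {2, 10}  B4 = {2, 8}  B5 = {1, 8}  B6 = {1, 3}  B7 = {3, 4}  B8 = {4, 5}  B9 = {5, 9}
Tree: B1–B2, B2–B3, B3–B4, B4–B5, B5–B6, B6–B7, B7–B8, B8–B9
Each bag holds 2 vertices, so the decomposition has width 1, which upper-bounds the treewidth. Any graph with an edge has treewidth ≥ 1, and G has the edge 6–7. Therefore the treewidth is 1.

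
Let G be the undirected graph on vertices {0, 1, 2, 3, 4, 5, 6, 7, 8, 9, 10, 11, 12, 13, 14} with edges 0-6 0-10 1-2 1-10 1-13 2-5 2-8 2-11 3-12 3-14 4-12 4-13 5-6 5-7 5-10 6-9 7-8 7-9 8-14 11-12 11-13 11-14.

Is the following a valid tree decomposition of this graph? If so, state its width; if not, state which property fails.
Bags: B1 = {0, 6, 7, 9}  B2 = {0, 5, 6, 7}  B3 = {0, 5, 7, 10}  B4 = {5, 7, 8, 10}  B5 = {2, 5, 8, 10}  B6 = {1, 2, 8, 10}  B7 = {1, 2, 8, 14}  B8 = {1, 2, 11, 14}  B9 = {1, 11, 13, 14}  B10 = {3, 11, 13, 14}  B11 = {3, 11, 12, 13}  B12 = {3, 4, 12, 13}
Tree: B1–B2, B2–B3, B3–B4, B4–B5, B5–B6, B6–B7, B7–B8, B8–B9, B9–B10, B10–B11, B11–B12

Vertex coverage: the bags together contain {0, 1, 2, 3, 4, 5, 6, 7, 8, 9, 10, 11, 12, 13, 14}, the full vertex set. Edge coverage: each edge of G has both endpoints in at least one bag. Running intersection: for every vertex, the bags containing it form a connected subtree. All three properties hold, so this is a valid tree decomposition of width max|bag| − 1 = 3, and hence tw(G) ≤ 3.

Yes; width 3.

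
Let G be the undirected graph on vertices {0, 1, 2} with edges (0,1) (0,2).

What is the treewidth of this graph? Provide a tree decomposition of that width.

Every bag has size at most 2, so the width is 2 − 1 = 1 and tw(G) ≤ 1. Since G has at least one edge (e.g. 0–1), it is not an edgeless graph, so tw(G) ≥ 1. The upper and lower bounds meet at 1, so that is the treewidth.

Treewidth 1.
One optimal decomposition is:
Bags: B1 = {0, 1}  B2 = {0, 2}
Tree: B1–B2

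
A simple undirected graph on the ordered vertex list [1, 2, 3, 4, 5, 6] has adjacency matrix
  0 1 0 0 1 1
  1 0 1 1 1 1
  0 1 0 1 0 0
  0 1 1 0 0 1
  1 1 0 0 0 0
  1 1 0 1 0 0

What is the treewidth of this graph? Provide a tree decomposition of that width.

The largest bag has 3 vertices, giving width 2; this decomposition certifies tw(G) ≤ 2. For the lower bound, the 3 vertices {1, 2, 5} are pairwise adjacent, and any tree decomposition puts a clique entirely inside one bag — forcing width ≥ 2. The upper and lower bounds meet at 2, so that is the treewidth.

Treewidth 2.
One such decomposition:
Bags: B1 = {2, 3, 4}  B2 = {2, 4, 6}  B3 = {1, 2, 6}  B4 = {1, 2, 5}
Tree: B1–B2, B2–B3, B3–B4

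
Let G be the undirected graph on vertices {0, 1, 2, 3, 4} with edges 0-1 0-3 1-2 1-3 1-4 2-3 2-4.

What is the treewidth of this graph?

2

A width-2 tree decomposition is:
Bags: B1 = {1, 2, 4}  B2 = {1, 2, 3}  B3 = {0, 1, 3}
Tree: B1–B2, B2–B3
The largest bag has 3 vertices, giving width 2; this decomposition certifies tw(G) ≤ 2. For the lower bound, the 3 vertices {0, 1, 3} are pairwise adjacent, and any tree decomposition puts a clique entirely inside one bag — forcing width ≥ 2. Hence tw(G) = 2 exactly.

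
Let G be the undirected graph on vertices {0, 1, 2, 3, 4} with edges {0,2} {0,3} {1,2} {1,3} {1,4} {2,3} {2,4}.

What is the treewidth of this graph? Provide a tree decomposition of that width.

Treewidth 2.
One such decomposition:
Bags: B1 = {1, 2, 3}  B2 = {1, 2, 4}  B3 = {0, 2, 3}
Tree: B1–B2, B1–B3

Every bag has size at most 3, so the width is 3 − 1 = 2 and tw(G) ≤ 2. On the other hand G contains the 3-clique {0, 2, 3}. A clique must lie in a single bag of any decomposition, so no decomposition can have width below 2. The upper and lower bounds meet at 2, so that is the treewidth.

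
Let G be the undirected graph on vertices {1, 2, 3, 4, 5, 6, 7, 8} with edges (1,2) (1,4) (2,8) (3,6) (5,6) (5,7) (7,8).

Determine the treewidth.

A width-1 tree decomposition is:
Bags: B1 = {3, 6}  B2 = {5, 6}  B3 = {5, 7}  B4 = {7, 8}  B5 = {2, 8}  B6 = {1, 2}  B7 = {1, 4}
Tree: B1–B2, B2–B3, B3–B4, B4–B5, B5–B6, B6–B7
Every bag has size at most 2, so the width is 2 − 1 = 1 and tw(G) ≤ 1. Any graph with an edge has treewidth ≥ 1, and G has the edge 3–6. Therefore the treewidth is 1.

1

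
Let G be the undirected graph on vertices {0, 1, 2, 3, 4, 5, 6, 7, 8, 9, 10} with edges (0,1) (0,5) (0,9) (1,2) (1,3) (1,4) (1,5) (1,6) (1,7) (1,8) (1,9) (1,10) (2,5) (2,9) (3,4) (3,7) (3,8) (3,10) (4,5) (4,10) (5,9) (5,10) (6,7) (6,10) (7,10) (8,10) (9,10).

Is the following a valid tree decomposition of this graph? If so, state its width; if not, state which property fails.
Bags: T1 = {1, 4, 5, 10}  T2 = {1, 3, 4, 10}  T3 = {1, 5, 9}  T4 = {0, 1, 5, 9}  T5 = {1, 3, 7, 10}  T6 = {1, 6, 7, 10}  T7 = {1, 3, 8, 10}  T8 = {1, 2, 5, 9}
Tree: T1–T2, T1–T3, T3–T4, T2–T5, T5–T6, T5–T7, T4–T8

A tree decomposition must satisfy three properties: every vertex lies in some bag; for every edge, both endpoints lie together in some bag; and for every vertex, the bags containing it form a connected subtree. Here edge (10,9) lies in no bag, so the decomposition is invalid.

No — edge (10,9) lies in no bag.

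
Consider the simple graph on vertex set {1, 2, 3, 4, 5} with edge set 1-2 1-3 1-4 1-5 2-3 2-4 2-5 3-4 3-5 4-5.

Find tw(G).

A width-4 tree decomposition is:
Bags: B1 = {1, 2, 3, 4, 5}
Tree: (single bag)
With just one bag of size 5, the width is 5 − 1 = 4, so tw(G) ≤ 4. Conversely, {1, 2, 3, 4, 5} is a clique of size 5, and the vertices of any clique must share a bag in every tree decomposition; so some bag has ≥ 5 vertices and tw(G) ≥ 4. Therefore the treewidth is 4.

4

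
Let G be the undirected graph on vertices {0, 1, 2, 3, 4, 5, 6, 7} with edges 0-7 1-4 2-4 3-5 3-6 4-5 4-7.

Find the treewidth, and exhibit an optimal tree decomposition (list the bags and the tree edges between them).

Each bag holds 2 vertices, so the decomposition has width 1, which upper-bounds the treewidth. G has an edge, so its treewidth is at least 1. Hence tw(G) = 1 exactly.

Treewidth 1.
One such decomposition:
Bags: B1 = {4, 7}  B2 = {2, 4}  B3 = {4, 5}  B4 = {0, 7}  B5 = {3, 5}  B6 = {3, 6}  B7 = {1, 4}
Tree: B1–B2, B2–B3, B1–B4, B3–B5, B5–B6, B2–B7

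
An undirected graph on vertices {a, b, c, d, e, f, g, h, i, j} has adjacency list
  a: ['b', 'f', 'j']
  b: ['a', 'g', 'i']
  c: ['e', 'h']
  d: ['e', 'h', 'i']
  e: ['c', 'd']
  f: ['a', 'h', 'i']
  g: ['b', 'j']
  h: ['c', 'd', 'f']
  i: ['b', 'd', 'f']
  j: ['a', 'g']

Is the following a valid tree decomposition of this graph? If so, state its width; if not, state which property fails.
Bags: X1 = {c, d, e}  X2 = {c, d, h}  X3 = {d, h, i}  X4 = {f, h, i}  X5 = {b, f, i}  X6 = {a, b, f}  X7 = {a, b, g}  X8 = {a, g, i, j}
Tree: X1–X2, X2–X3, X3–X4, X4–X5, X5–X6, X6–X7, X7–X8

No — bags containing vertex i are not connected in the tree.

A tree decomposition must satisfy three properties: every vertex lies in some bag; for every edge, both endpoints lie together in some bag; and for every vertex, the bags containing it form a connected subtree. Here bags containing vertex i are not connected in the tree, so the decomposition is invalid.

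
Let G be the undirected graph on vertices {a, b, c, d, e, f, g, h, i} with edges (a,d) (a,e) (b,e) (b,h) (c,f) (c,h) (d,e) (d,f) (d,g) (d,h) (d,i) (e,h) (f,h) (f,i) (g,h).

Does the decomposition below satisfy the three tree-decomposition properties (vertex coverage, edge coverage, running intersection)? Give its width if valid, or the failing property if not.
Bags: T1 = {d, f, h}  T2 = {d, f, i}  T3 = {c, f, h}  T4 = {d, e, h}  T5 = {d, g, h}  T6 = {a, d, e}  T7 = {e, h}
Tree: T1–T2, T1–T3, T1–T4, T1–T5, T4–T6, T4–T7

No — vertex b appears in no bag.

A tree decomposition must satisfy three properties: every vertex lies in some bag; for every edge, both endpoints lie together in some bag; and for every vertex, the bags containing it form a connected subtree. Here vertex b appears in no bag, so the decomposition is invalid.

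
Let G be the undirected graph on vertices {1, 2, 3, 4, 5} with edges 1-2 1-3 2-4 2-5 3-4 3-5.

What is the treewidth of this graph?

A width-2 tree decomposition is:
Bags: B1 = {2, 3, 5}  B2 = {2, 3, 4}  B3 = {1, 2, 3}
Tree: B1–B2, B2–B3
Each bag holds 3 vertices, so the decomposition has width 2, which upper-bounds the treewidth. The edges 3–5–2–4–3 form a cycle, so G is not a tree and its treewidth is at least 2. Combining the bounds, tw(G) = 2.

2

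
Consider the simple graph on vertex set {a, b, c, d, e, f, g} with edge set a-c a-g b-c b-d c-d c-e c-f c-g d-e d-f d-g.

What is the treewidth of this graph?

A width-2 tree decomposition is:
Bags: B1 = {c, d, e}  B2 = {c, d, g}  B3 = {a, c, g}  B4 = {c, d, f}  B5 = {b, c, d}
Tree: B1–B2, B2–B3, B1–B4, B4–B5
Each bag holds 3 vertices, so the decomposition has width 2, which upper-bounds the treewidth. Conversely, {c, d, g} is a clique of size 3, and the vertices of any clique must share a bag in every tree decomposition; so some bag has ≥ 3 vertices and tw(G) ≥ 2. Combining the bounds, tw(G) = 2.

2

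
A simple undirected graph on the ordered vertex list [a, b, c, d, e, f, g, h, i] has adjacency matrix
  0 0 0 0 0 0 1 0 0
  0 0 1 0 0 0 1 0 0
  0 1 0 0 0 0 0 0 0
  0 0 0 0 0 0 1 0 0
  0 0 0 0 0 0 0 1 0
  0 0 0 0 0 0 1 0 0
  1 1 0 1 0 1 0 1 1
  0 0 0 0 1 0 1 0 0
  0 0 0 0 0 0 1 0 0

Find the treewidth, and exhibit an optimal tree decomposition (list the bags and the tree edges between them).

Treewidth 1.
One optimal decomposition is:
Bags: B1 = {d, g}  B2 = {g, h}  B3 = {b, g}  B4 = {e, h}  B5 = {g, i}  B6 = {b, c}  B7 = {a, g}  B8 = {f, g}
Tree: B1–B2, B1–B3, B2–B4, B1–B5, B3–B6, B1–B7, B3–B8

Every bag has size at most 2, so the width is 2 − 1 = 1 and tw(G) ≤ 1. Any graph with an edge has treewidth ≥ 1, and G has the edge g–d. Combining the bounds, tw(G) = 1.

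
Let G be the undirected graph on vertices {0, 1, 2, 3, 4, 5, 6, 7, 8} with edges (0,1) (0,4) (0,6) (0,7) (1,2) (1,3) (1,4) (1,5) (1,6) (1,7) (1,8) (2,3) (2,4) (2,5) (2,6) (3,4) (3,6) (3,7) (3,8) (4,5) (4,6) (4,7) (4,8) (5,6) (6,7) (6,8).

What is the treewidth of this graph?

4

A width-4 tree decomposition is:
Bags: B1 = {1, 3, 4, 6, 7}  B2 = {1, 2, 3, 4, 6}  B3 = {1, 2, 4, 5, 6}  B4 = {0, 1, 4, 6, 7}  B5 = {1, 3, 4, 6, 8}
Tree: B1–B2, B2–B3, B1–B4, B1–B5
Every bag has size at most 5, so the width is 5 − 1 = 4 and tw(G) ≤ 4. Conversely, {0, 1, 4, 6, 7} is a clique of size 5, and the vertices of any clique must share a bag in every tree decomposition; so some bag has ≥ 5 vertices and tw(G) ≥ 4. The upper and lower bounds meet at 4, so that is the treewidth.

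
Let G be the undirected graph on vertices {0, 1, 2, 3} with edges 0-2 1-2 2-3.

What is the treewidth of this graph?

1

A width-1 tree decomposition is:
Bags: B1 = {2, 3}  B2 = {1, 2}  B3 = {0, 2}
Tree: B1–B2, B2–B3
Every bag has size at most 2, so the width is 2 − 1 = 1 and tw(G) ≤ 1. Any graph with an edge has treewidth ≥ 1, and G has the edge 3–2. Therefore the treewidth is 1.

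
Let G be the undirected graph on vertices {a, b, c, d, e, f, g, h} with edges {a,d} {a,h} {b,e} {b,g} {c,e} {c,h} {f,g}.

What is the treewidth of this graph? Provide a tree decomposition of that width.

Treewidth 1.
Bags: B1 = {a, d}  B2 = {a, h}  B3 = {c, h}  B4 = {c, e}  B5 = {b, e}  B6 = {b, g}  B7 = {f, g}
Tree: B1–B2, B2–B3, B3–B4, B4–B5, B5–B6, B6–B7

Each bag holds 2 vertices, so the decomposition has width 1, which upper-bounds the treewidth. Since G has at least one edge (e.g. d–a), it is not an edgeless graph, so tw(G) ≥ 1. The upper and lower bounds meet at 1, so that is the treewidth.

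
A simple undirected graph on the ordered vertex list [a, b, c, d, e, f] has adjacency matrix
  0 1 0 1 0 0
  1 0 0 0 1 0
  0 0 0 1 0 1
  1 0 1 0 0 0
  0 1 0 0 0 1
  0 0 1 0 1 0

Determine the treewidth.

2

A width-2 tree decomposition is:
Bags: B1 = {a, b, e}  B2 = {a, d, e}  B3 = {c, d, e}  B4 = {c, e, f}
Tree: B1–B2, B2–B3, B3–B4
Every bag has size at most 3, so the width is 3 − 1 = 2 and tw(G) ≤ 2. For the lower bound, G contains the cycle e–b–a–d–c–f–e, so G is not a forest; only forests have treewidth ≤ 1, hence tw(G) ≥ 2. The upper and lower bounds meet at 2, so that is the treewidth.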